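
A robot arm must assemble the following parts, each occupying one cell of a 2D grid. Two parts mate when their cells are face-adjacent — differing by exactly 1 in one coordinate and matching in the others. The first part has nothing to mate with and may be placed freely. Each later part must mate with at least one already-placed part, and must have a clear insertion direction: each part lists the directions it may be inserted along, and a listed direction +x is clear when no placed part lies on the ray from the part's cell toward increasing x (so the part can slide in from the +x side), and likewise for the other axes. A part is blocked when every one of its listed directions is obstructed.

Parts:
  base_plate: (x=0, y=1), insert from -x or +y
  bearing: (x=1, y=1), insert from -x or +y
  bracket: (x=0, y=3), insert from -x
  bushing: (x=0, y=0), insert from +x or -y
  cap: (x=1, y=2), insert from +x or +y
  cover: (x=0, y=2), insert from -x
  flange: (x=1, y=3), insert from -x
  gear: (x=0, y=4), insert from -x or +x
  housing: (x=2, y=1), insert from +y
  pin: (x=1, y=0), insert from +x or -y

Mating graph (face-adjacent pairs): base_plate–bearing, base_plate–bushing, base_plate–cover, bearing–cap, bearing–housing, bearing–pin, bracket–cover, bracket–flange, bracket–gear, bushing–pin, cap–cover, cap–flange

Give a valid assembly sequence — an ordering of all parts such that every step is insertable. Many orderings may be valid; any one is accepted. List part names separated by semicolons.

bushing; base_plate; cover; pin; bearing; housing; cap; flange; bracket; gear

1. bushing@(0, 0) [+x clear] — {bushing}
2. base_plate@(0, 1) [-x clear] — {base_plate, bushing}
3. cover@(0, 2) [-x clear] — {base_plate, bushing, cover}
4. pin@(1, 0) [+x clear] — {base_plate, bushing, cover, pin}
5. bearing@(1, 1) [+y clear] — {base_plate, bearing, bushing, cover, pin}
6. housing@(2, 1) [+y clear] — {base_plate, bearing, bushing, cover, housing, pin}
7. cap@(1, 2) [+x clear] — {base_plate, bearing, bushing, cap, cover, housing, pin}
8. flange@(1, 3) [-x clear] — {base_plate, bearing, bushing, cap, cover, flange, housing, pin}
9. bracket@(0, 3) [-x clear] — {base_plate, bearing, bracket, bushing, cap, cover, flange, housing, pin}
10. gear@(0, 4) [-x clear] — {base_plate, bearing, bracket, bushing, cap, cover, flange, gear, housing, pin}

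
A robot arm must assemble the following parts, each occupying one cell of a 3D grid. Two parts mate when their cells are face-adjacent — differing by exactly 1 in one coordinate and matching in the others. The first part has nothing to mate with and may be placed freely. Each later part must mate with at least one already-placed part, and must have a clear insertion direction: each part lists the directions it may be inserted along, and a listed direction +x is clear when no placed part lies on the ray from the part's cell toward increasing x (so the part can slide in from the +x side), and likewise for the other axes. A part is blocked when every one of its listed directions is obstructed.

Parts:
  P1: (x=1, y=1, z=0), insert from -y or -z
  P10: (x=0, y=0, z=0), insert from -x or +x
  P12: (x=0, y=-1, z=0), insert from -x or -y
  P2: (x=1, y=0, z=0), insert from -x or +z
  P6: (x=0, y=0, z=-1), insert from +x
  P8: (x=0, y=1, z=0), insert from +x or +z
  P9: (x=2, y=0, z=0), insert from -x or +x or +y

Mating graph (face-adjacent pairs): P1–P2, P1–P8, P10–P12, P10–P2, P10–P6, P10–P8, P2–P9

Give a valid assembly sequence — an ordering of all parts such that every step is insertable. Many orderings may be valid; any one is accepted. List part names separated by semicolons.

1. P10@(0, 0, 0) [-x clear] — {P10}
2. P2@(1, 0, 0) [+z clear] — {P10, P2}
3. P1@(1, 1, 0) [-z clear] — {P1, P10, P2}
4. P9@(2, 0, 0) [+x clear] — {P1, P10, P2, P9}
5. P8@(0, 1, 0) [+z clear] — {P1, P10, P2, P8, P9}
6. P12@(0, -1, 0) [-x clear] — {P1, P10, P12, P2, P8, P9}
7. P6@(0, 0, -1) [+x clear] — {P1, P10, P12, P2, P6, P8, P9}

P10; P2; P1; P9; P8; P12; P6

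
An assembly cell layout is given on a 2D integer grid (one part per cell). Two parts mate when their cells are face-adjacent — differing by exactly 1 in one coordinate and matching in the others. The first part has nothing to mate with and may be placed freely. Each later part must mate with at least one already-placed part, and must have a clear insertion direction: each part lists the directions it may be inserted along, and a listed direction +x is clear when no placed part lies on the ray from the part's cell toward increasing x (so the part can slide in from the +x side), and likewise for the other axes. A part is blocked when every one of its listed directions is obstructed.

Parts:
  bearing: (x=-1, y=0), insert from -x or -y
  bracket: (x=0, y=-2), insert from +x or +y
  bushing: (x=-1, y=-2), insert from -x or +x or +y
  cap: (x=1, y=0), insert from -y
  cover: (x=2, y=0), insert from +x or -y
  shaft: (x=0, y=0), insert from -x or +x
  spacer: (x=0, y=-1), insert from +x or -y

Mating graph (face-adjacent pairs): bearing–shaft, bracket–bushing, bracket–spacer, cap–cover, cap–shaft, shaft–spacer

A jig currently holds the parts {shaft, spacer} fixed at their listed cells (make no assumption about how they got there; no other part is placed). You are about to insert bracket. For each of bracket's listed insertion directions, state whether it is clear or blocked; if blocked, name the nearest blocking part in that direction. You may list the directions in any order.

+x: clear; +y: blocked by spacer

+x: ray from bracket(0, -2) has no placed part ⇒ clear
+y: nearest on ray is spacer@(0, -1) ⇒ blocked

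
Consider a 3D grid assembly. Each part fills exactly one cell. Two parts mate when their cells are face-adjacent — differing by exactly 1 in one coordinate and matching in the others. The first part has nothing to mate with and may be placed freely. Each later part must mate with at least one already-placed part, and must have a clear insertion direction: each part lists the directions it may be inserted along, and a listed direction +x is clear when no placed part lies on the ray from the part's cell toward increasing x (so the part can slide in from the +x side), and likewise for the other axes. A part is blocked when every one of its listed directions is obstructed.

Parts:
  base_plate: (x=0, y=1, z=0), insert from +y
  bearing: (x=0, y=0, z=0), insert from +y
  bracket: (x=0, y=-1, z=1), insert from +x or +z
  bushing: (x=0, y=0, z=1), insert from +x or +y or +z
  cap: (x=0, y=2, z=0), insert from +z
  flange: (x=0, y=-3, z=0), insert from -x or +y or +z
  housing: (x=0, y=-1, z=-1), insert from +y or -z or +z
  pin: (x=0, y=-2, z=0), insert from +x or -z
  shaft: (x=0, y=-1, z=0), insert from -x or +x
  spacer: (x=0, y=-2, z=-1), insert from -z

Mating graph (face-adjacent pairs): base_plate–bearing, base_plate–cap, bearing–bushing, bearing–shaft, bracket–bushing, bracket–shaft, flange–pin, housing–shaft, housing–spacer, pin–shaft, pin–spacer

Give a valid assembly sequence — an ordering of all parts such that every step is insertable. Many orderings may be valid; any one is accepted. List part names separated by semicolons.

flange; pin; spacer; housing; shaft; bracket; bushing; bearing; base_plate; cap

1. flange@(0, -3, 0) [-x clear] — {flange}
2. pin@(0, -2, 0) [+x clear] — {flange, pin}
3. spacer@(0, -2, -1) [-z clear] — {flange, pin, spacer}
4. housing@(0, -1, -1) [+y clear] — {flange, housing, pin, spacer}
5. shaft@(0, -1, 0) [-x clear] — {flange, housing, pin, shaft, spacer}
6. bracket@(0, -1, 1) [+x clear] — {bracket, flange, housing, pin, shaft, spacer}
7. bushing@(0, 0, 1) [+x clear] — {bracket, bushing, flange, housing, pin, shaft, spacer}
8. bearing@(0, 0, 0) [+y clear] — {bearing, bracket, bushing, flange, housing, pin, shaft, spacer}
9. base_plate@(0, 1, 0) [+y clear] — {base_plate, bearing, bracket, bushing, flange, housing, pin, shaft, spacer}
10. cap@(0, 2, 0) [+z clear] — {base_plate, bearing, bracket, bushing, cap, flange, housing, pin, shaft, spacer}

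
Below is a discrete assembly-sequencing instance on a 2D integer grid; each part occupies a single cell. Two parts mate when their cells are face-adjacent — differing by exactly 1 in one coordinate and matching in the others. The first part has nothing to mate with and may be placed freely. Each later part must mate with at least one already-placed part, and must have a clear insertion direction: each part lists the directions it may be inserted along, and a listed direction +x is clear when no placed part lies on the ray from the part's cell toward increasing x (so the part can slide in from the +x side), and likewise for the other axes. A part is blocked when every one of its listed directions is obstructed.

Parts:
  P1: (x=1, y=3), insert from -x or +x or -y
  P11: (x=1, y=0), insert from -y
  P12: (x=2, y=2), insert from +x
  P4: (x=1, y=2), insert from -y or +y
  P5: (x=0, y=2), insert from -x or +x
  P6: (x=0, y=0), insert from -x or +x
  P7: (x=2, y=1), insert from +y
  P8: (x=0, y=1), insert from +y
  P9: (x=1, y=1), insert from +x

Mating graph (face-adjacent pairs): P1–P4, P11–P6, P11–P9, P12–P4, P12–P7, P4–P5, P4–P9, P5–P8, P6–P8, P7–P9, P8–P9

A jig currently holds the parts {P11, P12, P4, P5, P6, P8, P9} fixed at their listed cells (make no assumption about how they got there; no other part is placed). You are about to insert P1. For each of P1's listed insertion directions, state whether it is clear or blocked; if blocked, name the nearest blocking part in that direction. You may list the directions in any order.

+x: clear; -x: clear; -y: blocked by P4

-x: ray from P1(1, 3) has no placed part ⇒ clear
+x: ray from P1(1, 3) has no placed part ⇒ clear
-y: nearest on ray is P4@(1, 2) ⇒ blocked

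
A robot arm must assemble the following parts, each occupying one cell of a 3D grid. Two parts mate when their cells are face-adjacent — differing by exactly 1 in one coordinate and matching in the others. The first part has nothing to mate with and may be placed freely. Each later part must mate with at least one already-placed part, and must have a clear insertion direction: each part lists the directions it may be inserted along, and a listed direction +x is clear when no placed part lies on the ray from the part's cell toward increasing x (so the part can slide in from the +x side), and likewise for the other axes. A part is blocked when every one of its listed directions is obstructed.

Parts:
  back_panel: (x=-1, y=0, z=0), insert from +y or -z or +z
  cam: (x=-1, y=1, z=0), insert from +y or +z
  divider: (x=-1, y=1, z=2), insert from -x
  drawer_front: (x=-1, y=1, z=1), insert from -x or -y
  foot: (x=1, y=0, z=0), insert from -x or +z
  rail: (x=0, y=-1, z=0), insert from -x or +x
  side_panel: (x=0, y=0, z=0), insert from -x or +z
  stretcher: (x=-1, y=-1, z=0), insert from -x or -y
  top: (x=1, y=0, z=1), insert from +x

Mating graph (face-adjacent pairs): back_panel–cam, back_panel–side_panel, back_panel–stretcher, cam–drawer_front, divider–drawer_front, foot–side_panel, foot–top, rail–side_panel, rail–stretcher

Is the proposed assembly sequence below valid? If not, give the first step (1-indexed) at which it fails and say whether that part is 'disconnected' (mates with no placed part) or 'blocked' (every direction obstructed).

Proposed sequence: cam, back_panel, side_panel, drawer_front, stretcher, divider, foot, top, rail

Valid

1. cam@(-1, 1, 0) [+y clear] — {cam}
2. back_panel@(-1, 0, 0) [-z clear] — {back_panel, cam}
3. side_panel@(0, 0, 0) [+z clear] — {back_panel, cam, side_panel}
4. drawer_front@(-1, 1, 1) [-x clear] — {back_panel, cam, drawer_front, side_panel}
5. stretcher@(-1, -1, 0) [-x clear] — {back_panel, cam, drawer_front, side_panel, stretcher}
6. divider@(-1, 1, 2) [-x clear] — {back_panel, cam, divider, drawer_front, side_panel, stretcher}
7. foot@(1, 0, 0) [+z clear] — {back_panel, cam, divider, drawer_front, foot, side_panel, stretcher}
8. top@(1, 0, 1) [+x clear] — {back_panel, cam, divider, drawer_front, foot, side_panel, stretcher, top}
9. rail@(0, -1, 0) [+x clear] — {back_panel, cam, divider, drawer_front, foot, rail, side_panel, stretcher, top}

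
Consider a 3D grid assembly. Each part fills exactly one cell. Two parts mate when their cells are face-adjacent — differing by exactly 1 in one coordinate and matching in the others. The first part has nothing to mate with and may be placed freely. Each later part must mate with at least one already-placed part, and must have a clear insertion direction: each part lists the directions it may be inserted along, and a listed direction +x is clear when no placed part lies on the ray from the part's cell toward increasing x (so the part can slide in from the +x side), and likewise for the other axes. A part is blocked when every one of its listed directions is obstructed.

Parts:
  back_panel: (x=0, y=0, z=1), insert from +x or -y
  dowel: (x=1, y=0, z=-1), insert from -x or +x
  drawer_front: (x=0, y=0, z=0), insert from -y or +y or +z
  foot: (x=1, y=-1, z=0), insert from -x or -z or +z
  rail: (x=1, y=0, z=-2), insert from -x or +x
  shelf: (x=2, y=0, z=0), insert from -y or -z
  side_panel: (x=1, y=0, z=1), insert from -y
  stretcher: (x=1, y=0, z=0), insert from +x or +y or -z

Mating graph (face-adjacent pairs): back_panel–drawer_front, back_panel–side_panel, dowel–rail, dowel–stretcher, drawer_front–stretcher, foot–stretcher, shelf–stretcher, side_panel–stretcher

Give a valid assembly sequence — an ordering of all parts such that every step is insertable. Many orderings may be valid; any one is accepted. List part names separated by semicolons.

drawer_front; stretcher; shelf; foot; dowel; rail; back_panel; side_panel

1. drawer_front@(0, 0, 0) [-y clear] — {drawer_front}
2. stretcher@(1, 0, 0) [+x clear] — {drawer_front, stretcher}
3. shelf@(2, 0, 0) [-y clear] — {drawer_front, shelf, stretcher}
4. foot@(1, -1, 0) [-x clear] — {drawer_front, foot, shelf, stretcher}
5. dowel@(1, 0, -1) [-x clear] — {dowel, drawer_front, foot, shelf, stretcher}
6. rail@(1, 0, -2) [-x clear] — {dowel, drawer_front, foot, rail, shelf, stretcher}
7. back_panel@(0, 0, 1) [+x clear] — {back_panel, dowel, drawer_front, foot, rail, shelf, stretcher}
8. side_panel@(1, 0, 1) [-y clear] — {back_panel, dowel, drawer_front, foot, rail, shelf, side_panel, stretcher}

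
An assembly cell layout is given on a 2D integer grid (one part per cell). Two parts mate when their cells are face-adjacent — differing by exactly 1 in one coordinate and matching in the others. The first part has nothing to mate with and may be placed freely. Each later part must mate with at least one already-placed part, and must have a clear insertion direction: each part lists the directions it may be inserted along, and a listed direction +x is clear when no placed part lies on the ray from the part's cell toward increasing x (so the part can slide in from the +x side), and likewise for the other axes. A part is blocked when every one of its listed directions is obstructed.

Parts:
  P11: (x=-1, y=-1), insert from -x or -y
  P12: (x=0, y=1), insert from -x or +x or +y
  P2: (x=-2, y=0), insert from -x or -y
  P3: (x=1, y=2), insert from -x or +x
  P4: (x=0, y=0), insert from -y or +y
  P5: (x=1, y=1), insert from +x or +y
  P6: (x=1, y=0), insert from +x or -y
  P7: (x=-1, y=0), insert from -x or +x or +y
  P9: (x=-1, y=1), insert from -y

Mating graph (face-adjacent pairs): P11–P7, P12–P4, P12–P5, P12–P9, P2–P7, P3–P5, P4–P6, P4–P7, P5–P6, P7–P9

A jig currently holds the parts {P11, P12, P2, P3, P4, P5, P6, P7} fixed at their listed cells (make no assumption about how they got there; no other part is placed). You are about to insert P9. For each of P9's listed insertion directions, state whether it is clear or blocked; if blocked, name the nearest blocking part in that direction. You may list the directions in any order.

-y: nearest on ray is P7@(-1, 0) ⇒ blocked

-y: blocked by P7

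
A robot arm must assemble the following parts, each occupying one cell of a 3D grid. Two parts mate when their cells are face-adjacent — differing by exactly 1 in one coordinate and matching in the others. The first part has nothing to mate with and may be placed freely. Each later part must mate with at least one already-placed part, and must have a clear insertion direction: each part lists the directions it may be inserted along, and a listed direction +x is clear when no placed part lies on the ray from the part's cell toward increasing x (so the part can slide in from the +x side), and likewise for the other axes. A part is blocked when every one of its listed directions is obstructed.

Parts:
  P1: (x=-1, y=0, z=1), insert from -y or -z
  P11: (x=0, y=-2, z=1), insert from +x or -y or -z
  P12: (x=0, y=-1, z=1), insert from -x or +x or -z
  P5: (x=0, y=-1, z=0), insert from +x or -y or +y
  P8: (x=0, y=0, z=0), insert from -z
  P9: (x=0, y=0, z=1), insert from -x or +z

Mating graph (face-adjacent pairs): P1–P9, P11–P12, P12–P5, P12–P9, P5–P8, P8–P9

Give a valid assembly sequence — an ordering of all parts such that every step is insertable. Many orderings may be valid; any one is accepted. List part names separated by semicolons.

1. P5@(0, -1, 0) [+x clear] — {P5}
2. P8@(0, 0, 0) [-z clear] — {P5, P8}
3. P9@(0, 0, 1) [-x clear] — {P5, P8, P9}
4. P1@(-1, 0, 1) [-y clear] — {P1, P5, P8, P9}
5. P12@(0, -1, 1) [-x clear] — {P1, P12, P5, P8, P9}
6. P11@(0, -2, 1) [+x clear] — {P1, P11, P12, P5, P8, P9}

P5; P8; P9; P1; P12; P11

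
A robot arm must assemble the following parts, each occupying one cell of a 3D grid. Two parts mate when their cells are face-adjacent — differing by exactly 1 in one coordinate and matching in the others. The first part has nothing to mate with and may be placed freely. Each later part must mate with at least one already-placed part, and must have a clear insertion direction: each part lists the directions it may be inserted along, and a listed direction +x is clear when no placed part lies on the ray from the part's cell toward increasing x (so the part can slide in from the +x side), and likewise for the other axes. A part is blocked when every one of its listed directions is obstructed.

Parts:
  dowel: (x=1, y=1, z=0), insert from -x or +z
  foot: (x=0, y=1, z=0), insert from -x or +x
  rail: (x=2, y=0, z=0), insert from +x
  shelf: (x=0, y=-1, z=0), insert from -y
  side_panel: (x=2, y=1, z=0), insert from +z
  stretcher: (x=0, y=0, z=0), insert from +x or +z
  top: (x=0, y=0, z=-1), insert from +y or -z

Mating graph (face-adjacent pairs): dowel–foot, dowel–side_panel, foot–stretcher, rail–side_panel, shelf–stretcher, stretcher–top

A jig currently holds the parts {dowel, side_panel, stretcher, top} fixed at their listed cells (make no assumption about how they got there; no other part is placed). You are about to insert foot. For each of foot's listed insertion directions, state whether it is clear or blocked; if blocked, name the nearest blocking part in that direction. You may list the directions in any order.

-x: ray from foot(0, 1, 0) has no placed part ⇒ clear
+x: nearest on ray is dowel@(1, 1, 0) ⇒ blocked

+x: blocked by dowel; -x: clear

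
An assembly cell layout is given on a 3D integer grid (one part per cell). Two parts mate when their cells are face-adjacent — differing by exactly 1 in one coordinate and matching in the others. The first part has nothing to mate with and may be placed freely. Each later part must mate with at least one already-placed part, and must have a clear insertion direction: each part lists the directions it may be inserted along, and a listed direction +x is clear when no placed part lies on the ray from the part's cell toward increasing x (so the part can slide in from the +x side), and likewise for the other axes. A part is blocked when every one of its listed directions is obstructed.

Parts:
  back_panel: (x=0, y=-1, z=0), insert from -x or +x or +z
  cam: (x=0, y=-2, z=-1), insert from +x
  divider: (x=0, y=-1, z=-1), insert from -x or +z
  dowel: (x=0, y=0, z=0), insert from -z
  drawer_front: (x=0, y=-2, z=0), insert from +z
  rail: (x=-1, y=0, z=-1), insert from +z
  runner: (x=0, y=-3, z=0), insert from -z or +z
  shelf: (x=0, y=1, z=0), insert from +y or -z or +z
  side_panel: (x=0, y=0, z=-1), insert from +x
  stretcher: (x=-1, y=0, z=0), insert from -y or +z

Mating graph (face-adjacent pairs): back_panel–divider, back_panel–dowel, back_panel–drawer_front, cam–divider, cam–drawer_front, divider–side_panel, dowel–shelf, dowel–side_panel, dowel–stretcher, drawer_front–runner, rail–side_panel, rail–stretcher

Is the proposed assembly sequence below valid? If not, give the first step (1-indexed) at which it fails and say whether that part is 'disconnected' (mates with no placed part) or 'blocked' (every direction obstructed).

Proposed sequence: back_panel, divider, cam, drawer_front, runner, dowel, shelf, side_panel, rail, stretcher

Valid

1. back_panel@(0, -1, 0) [-x clear] — {back_panel}
2. divider@(0, -1, -1) [-x clear] — {back_panel, divider}
3. cam@(0, -2, -1) [+x clear] — {back_panel, cam, divider}
4. drawer_front@(0, -2, 0) [+z clear] — {back_panel, cam, divider, drawer_front}
5. runner@(0, -3, 0) [-z clear] — {back_panel, cam, divider, drawer_front, runner}
6. dowel@(0, 0, 0) [-z clear] — {back_panel, cam, divider, dowel, drawer_front, runner}
7. shelf@(0, 1, 0) [+y clear] — {back_panel, cam, divider, dowel, drawer_front, runner, shelf}
8. side_panel@(0, 0, -1) [+x clear] — {back_panel, cam, divider, dowel, drawer_front, runner, shelf, side_panel}
9. rail@(-1, 0, -1) [+z clear] — {back_panel, cam, divider, dowel, drawer_front, rail, runner, shelf, side_panel}
10. stretcher@(-1, 0, 0) [-y clear] — {back_panel, cam, divider, dowel, drawer_front, rail, runner, shelf, side_panel, stretcher}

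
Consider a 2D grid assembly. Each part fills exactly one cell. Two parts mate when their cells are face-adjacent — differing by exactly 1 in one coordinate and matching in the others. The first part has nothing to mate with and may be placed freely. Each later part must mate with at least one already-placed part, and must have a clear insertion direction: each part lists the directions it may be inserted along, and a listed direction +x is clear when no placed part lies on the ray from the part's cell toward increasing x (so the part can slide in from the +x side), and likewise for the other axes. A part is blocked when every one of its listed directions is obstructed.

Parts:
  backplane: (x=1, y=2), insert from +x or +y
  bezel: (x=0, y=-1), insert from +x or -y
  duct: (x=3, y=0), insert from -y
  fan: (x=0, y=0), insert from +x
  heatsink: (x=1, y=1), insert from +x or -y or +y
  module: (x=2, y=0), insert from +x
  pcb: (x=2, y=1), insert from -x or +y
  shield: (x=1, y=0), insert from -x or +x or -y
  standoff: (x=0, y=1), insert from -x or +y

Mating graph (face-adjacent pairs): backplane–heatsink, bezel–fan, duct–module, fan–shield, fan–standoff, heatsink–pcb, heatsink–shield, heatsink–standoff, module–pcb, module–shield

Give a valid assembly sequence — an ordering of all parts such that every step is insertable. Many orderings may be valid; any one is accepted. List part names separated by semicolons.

1. bezel@(0, -1) [+x clear] — {bezel}
2. fan@(0, 0) [+x clear] — {bezel, fan}
3. shield@(1, 0) [+x clear] — {bezel, fan, shield}
4. standoff@(0, 1) [-x clear] — {bezel, fan, shield, standoff}
5. module@(2, 0) [+x clear] — {bezel, fan, module, shield, standoff}
6. pcb@(2, 1) [+y clear] — {bezel, fan, module, pcb, shield, standoff}
7. heatsink@(1, 1) [+y clear] — {bezel, fan, heatsink, module, pcb, shield, standoff}
8. backplane@(1, 2) [+x clear] — {backplane, bezel, fan, heatsink, module, pcb, shield, standoff}
9. duct@(3, 0) [-y clear] — {backplane, bezel, duct, fan, heatsink, module, pcb, shield, standoff}

bezel; fan; shield; standoff; module; pcb; heatsink; backplane; duct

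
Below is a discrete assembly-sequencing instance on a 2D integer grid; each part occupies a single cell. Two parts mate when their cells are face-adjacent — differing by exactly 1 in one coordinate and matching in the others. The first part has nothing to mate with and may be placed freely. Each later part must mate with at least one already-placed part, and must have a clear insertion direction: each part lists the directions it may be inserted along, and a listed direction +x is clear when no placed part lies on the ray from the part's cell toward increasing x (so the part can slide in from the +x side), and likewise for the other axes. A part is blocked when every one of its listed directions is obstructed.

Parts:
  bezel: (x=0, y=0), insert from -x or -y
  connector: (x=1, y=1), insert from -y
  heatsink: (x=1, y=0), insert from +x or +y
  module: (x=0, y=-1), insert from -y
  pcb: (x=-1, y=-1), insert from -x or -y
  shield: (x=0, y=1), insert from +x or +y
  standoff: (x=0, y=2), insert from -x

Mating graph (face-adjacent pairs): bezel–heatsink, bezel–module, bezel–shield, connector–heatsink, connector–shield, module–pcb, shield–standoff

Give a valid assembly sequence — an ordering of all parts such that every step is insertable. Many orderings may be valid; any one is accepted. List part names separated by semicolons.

connector; heatsink; bezel; module; pcb; shield; standoff

1. connector@(1, 1) [-y clear] — {connector}
2. heatsink@(1, 0) [+x clear] — {connector, heatsink}
3. bezel@(0, 0) [-x clear] — {bezel, connector, heatsink}
4. module@(0, -1) [-y clear] — {bezel, connector, heatsink, module}
5. pcb@(-1, -1) [-x clear] — {bezel, connector, heatsink, module, pcb}
6. shield@(0, 1) [+y clear] — {bezel, connector, heatsink, module, pcb, shield}
7. standoff@(0, 2) [-x clear] — {bezel, connector, heatsink, module, pcb, shield, standoff}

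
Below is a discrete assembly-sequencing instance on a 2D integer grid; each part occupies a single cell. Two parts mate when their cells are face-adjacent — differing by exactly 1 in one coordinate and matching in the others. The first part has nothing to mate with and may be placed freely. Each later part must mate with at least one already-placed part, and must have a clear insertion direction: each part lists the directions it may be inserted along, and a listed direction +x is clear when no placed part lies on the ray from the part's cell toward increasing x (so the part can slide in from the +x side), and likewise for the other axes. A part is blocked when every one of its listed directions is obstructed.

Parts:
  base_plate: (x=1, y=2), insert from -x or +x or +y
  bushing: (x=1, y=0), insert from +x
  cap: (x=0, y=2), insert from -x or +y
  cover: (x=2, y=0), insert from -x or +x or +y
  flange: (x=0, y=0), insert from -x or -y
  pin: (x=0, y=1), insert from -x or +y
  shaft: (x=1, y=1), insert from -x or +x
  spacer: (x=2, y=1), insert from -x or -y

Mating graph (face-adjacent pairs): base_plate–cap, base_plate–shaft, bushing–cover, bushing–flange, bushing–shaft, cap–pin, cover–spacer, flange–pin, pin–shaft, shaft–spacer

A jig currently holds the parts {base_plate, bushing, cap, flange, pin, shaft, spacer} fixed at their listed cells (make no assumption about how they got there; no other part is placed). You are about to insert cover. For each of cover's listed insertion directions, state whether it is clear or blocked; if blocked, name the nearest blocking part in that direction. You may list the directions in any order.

-x: nearest on ray is bushing@(1, 0) ⇒ blocked
+x: ray from cover(2, 0) has no placed part ⇒ clear
+y: nearest on ray is spacer@(2, 1) ⇒ blocked

+x: clear; +y: blocked by spacer; -x: blocked by bushing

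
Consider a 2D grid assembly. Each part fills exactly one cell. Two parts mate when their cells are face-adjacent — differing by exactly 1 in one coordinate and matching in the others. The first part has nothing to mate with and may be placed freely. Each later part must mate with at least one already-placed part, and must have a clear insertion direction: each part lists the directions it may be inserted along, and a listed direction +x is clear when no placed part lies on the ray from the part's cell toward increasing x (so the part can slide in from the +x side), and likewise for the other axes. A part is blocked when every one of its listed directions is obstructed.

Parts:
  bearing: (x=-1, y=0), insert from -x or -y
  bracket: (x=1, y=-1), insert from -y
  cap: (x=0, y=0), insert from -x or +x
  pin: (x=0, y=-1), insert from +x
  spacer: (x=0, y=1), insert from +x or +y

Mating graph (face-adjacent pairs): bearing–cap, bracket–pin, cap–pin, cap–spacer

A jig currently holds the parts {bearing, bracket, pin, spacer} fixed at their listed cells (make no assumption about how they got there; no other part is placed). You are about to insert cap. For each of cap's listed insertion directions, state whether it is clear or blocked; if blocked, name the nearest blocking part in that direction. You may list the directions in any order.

-x: nearest on ray is bearing@(-1, 0) ⇒ blocked
+x: ray from cap(0, 0) has no placed part ⇒ clear

+x: clear; -x: blocked by bearing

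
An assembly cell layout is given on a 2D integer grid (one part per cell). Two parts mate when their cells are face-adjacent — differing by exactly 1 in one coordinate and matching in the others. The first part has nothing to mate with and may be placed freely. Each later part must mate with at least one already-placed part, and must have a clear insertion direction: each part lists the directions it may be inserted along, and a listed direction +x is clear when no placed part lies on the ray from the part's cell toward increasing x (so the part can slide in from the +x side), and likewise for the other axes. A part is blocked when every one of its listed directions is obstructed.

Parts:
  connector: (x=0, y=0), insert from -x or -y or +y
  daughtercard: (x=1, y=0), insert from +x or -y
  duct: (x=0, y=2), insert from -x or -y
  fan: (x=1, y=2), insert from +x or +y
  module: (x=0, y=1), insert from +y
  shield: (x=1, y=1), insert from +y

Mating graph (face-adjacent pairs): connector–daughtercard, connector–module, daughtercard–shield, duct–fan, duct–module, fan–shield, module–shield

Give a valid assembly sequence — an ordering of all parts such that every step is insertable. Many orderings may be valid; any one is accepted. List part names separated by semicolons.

1. connector@(0, 0) [-x clear] — {connector}
2. daughtercard@(1, 0) [+x clear] — {connector, daughtercard}
3. shield@(1, 1) [+y clear] — {connector, daughtercard, shield}
4. fan@(1, 2) [+x clear] — {connector, daughtercard, fan, shield}
5. module@(0, 1) [+y clear] — {connector, daughtercard, fan, module, shield}
6. duct@(0, 2) [-x clear] — {connector, daughtercard, duct, fan, module, shield}

connector; daughtercard; shield; fan; module; duct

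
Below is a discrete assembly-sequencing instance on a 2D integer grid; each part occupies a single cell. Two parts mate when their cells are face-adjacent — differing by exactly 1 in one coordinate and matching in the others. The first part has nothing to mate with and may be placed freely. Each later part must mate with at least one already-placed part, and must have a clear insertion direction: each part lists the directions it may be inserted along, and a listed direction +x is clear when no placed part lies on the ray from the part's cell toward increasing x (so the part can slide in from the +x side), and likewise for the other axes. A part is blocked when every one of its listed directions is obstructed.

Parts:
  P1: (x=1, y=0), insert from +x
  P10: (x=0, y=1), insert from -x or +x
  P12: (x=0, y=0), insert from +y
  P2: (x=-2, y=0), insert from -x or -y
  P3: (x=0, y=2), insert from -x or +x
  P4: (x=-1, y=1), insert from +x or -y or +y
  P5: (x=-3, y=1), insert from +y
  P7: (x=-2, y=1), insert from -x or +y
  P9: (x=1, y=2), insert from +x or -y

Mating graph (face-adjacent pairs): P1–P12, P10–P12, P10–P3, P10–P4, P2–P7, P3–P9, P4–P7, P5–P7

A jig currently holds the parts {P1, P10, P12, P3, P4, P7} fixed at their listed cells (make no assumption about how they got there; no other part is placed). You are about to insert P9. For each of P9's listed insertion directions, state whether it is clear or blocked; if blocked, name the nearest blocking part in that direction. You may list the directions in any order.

+x: ray from P9(1, 2) has no placed part ⇒ clear
-y: nearest on ray is P1@(1, 0) ⇒ blocked

+x: clear; -y: blocked by P1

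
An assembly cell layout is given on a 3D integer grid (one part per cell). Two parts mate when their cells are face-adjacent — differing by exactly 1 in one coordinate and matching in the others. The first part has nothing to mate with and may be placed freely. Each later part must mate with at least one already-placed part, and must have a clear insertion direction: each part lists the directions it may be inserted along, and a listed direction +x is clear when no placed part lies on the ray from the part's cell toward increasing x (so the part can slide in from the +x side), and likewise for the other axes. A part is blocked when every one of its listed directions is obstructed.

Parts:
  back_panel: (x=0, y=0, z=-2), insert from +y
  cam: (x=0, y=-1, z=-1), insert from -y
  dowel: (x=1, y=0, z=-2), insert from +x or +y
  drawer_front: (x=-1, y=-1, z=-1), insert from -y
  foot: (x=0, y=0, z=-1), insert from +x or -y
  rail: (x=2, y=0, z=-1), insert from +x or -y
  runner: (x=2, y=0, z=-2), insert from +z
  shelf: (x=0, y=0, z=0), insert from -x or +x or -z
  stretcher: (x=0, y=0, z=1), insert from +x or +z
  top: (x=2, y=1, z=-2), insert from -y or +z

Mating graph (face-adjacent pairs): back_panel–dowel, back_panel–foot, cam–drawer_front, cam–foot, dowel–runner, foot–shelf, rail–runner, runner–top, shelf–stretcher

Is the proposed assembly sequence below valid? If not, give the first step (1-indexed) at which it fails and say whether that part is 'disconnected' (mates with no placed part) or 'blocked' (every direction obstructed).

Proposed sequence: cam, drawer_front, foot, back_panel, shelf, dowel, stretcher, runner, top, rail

1. cam@(0, -1, -1) [-y clear] — {cam}
2. drawer_front@(-1, -1, -1) [-y clear] — {cam, drawer_front}
3. foot@(0, 0, -1) [+x clear] — {cam, drawer_front, foot}
4. back_panel@(0, 0, -2) [+y clear] — {back_panel, cam, drawer_front, foot}
5. shelf@(0, 0, 0) [-x clear] — {back_panel, cam, drawer_front, foot, shelf}
6. dowel@(1, 0, -2) [+x clear] — {back_panel, cam, dowel, drawer_front, foot, shelf}
7. stretcher@(0, 0, 1) [+x clear] — {back_panel, cam, dowel, drawer_front, foot, shelf, stretcher}
8. runner@(2, 0, -2) [+z clear] — {back_panel, cam, dowel, drawer_front, foot, runner, shelf, stretcher}
9. top@(2, 1, -2) [+z clear] — {back_panel, cam, dowel, drawer_front, foot, runner, shelf, stretcher, top}
10. rail@(2, 0, -1) [+x clear] — {back_panel, cam, dowel, drawer_front, foot, rail, runner, shelf, stretcher, top}

Valid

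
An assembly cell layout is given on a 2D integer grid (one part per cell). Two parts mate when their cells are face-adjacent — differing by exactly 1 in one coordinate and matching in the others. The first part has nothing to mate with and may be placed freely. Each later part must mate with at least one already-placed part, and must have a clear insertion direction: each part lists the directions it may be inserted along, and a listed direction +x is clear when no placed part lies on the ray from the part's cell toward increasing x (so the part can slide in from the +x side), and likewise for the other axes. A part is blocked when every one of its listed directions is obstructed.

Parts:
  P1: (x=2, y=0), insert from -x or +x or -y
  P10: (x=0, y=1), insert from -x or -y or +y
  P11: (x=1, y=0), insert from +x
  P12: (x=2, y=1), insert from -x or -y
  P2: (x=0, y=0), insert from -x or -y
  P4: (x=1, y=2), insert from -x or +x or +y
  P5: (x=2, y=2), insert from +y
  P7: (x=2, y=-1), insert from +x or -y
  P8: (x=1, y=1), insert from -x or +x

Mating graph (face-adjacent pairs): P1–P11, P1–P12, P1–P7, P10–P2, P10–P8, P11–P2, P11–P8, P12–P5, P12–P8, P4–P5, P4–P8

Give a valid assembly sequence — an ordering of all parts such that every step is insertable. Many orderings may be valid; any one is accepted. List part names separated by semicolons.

P8; P12; P10; P5; P2; P4; P11; P1; P7

1. P8@(1, 1) [-x clear] — {P8}
2. P12@(2, 1) [-y clear] — {P12, P8}
3. P10@(0, 1) [-x clear] — {P10, P12, P8}
4. P5@(2, 2) [+y clear] — {P10, P12, P5, P8}
5. P2@(0, 0) [-x clear] — {P10, P12, P2, P5, P8}
6. P4@(1, 2) [-x clear] — {P10, P12, P2, P4, P5, P8}
7. P11@(1, 0) [+x clear] — {P10, P11, P12, P2, P4, P5, P8}
8. P1@(2, 0) [+x clear] — {P1, P10, P11, P12, P2, P4, P5, P8}
9. P7@(2, -1) [+x clear] — {P1, P10, P11, P12, P2, P4, P5, P7, P8}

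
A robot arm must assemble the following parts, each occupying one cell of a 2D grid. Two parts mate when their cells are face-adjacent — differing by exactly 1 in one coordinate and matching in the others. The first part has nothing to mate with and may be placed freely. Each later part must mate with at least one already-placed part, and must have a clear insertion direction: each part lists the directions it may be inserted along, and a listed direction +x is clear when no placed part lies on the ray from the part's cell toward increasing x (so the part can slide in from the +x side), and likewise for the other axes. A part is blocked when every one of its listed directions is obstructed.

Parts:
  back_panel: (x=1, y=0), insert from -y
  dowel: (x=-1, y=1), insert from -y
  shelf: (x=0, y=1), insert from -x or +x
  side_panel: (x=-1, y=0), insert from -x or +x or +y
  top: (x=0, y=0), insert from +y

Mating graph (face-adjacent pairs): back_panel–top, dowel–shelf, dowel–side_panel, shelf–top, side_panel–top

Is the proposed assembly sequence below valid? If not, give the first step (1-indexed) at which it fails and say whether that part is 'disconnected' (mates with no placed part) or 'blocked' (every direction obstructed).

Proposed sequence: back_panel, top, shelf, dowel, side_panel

Valid

1. back_panel@(1, 0) [-y clear] — {back_panel}
2. top@(0, 0) [+y clear] — {back_panel, top}
3. shelf@(0, 1) [-x clear] — {back_panel, shelf, top}
4. dowel@(-1, 1) [-y clear] — {back_panel, dowel, shelf, top}
5. side_panel@(-1, 0) [-x clear] — {back_panel, dowel, shelf, side_panel, top}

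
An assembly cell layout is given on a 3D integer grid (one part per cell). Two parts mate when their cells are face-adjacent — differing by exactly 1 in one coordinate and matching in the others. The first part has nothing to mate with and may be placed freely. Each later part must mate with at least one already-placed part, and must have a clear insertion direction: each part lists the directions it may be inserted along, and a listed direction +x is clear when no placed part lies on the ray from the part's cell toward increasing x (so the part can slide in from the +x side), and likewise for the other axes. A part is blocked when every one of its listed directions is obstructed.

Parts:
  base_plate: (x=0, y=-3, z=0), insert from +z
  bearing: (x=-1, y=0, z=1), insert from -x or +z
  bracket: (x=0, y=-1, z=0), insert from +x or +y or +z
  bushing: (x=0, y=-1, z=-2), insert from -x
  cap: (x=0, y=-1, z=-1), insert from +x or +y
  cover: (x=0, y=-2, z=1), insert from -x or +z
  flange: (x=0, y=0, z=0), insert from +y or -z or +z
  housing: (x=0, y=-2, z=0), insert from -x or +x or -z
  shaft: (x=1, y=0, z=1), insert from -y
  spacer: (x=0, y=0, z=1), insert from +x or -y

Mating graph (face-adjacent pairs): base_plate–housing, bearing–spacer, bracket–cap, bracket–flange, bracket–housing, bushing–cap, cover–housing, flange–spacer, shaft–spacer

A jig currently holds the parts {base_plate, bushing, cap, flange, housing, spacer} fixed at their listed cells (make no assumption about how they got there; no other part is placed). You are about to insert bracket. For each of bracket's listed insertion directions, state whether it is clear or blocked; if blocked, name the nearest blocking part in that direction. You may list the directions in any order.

+x: clear; +y: blocked by flange; +z: clear

+x: ray from bracket(0, -1, 0) has no placed part ⇒ clear
+y: nearest on ray is flange@(0, 0, 0) ⇒ blocked
+z: ray from bracket(0, -1, 0) has no placed part ⇒ clear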